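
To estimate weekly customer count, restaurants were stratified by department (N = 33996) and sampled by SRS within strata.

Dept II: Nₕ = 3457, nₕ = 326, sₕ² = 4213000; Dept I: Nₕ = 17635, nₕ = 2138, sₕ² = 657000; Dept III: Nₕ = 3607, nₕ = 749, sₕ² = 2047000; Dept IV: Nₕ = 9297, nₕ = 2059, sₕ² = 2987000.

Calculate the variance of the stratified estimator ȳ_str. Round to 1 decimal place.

Var(ȳ_str) = Σₕ Wₕ²(1 − fₕ)sₕ²/nₕ with Wₕ = Nₕ/N, N = 33996.
Dept II: Wₕ = 0.10168843; term = 0.10168843²·(1 − 0.09430142)·4213000/326 = 121.03213.
Dept I: Wₕ = 0.51873750; term = 0.51873750²·(1 − 0.12123618)·657000/2138 = 72.664974.
Dept III: Wₕ = 0.10610072; term = 0.10610072²·(1 − 0.20765179)·2047000/749 = 24.377477.
Dept IV: Wₕ = 0.27347335; term = 0.27347335²·(1 − 0.22146929)·2987000/2059 = 84.466528.
Sum = 302.54111.

302.5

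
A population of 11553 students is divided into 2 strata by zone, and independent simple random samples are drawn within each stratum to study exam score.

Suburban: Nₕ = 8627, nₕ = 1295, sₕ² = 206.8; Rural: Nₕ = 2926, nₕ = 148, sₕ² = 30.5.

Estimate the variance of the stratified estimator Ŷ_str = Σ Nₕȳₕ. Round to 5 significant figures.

1.1776 × 10^7

Var(Ŷ_str) = Σₕ Nₕ²(1 − fₕ)sₕ²/nₕ.
Suburban: 8627²·(1 − 1295/8627)·206.8/1295 = 1.0100969 × 10^7.
Rural: 2926²·(1 − 148/2926)·30.5/148 = 1.6751152 × 10^6.
Sum = 1.1776084 × 10^7.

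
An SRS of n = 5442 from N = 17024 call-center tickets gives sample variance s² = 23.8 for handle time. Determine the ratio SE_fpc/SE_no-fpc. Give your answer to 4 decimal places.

f = n/N = 5442/17024 = 0.31966635.
SE_no-fpc = √(s²/n) = 0.066131627; SE_fpc = √((1−f)s²/n) = 0.054546914.
Ratio = √(1−f) = 0.82482340.

0.8248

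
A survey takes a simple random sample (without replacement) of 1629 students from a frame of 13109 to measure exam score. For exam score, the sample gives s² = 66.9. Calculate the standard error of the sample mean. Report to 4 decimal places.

Under SRS without replacement, Var(ȳ) = (1 − f)·s²/n with f = n/N = 1629/13109 = 0.12426577.
Var(ȳ) = (1 − 0.12426577)·66.9/1629 = 0.87573423·0.04106814 = 0.035964776.
SE(ȳ) = √(0.035964776) = 0.1896.

0.1896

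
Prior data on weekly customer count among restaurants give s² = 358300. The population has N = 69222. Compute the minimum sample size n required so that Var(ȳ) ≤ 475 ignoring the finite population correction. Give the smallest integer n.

755

Without fpc, n₀ = s²/D = 358300/475 = 754.3158.
Rounding up, n = 755.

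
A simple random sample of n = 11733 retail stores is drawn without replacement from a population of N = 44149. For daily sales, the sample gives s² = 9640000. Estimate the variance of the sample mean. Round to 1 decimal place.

603.3

Under SRS without replacement, Var(ȳ) = (1 − f)·s²/n with f = n/N = 11733/44149 = 0.26575913.
Var(ȳ) = (1 − 0.26575913)·9640000/11733 = 0.73424087·821.61425 = 603.26276.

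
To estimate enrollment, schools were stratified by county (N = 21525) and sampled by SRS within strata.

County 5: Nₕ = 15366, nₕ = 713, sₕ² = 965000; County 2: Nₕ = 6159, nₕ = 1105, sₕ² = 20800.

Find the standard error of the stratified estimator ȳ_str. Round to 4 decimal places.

Var(ȳ_str) = Σₕ Wₕ²(1 − fₕ)sₕ²/nₕ with Wₕ = Nₕ/N, N = 21525.
County 5: Wₕ = 0.71386760; term = 0.71386760²·(1 − 0.04640115)·965000/713 = 657.71666.
County 2: Wₕ = 0.28613240; term = 0.28613240²·(1 − 0.17941224)·20800/1105 = 1.2646204.
Sum = 658.98128.
SE = √(658.98128) = 25.6706.

25.6706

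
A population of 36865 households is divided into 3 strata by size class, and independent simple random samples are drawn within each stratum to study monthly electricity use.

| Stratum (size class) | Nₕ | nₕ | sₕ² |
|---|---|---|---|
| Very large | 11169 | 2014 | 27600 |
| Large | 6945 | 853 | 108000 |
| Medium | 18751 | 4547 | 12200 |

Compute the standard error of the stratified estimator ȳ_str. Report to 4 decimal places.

Var(ȳ_str) = Σₕ Wₕ²(1 − fₕ)sₕ²/nₕ with Wₕ = Nₕ/N, N = 36865.
Very large: Wₕ = 0.30297030; term = 0.30297030²·(1 − 0.18032053)·27600/2014 = 1.0310834.
Large: Wₕ = 0.18839007; term = 0.18839007²·(1 − 0.12282217)·108000/853 = 3.941653.
Medium: Wₕ = 0.50863963; term = 0.50863963²·(1 − 0.24249373)·12200/4547 = 0.52582532.
Sum = 5.4985617.
SE = √(5.4985617) = 2.3449.

2.3449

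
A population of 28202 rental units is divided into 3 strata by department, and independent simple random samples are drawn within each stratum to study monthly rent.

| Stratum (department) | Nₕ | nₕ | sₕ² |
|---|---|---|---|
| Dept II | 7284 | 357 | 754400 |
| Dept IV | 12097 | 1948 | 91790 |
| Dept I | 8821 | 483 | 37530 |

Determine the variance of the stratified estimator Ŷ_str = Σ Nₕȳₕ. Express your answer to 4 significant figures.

Var(Ŷ_str) = Σₕ Nₕ²(1 − fₕ)sₕ²/nₕ.
Dept II: 7284²·(1 − 357/7284)·754400/357 = 1.0662243 × 10^11.
Dept IV: 12097²·(1 − 1948/12097)·91790/1948 = 5.7850531 × 10^9.
Dept I: 8821²·(1 − 483/8821)·37530/483 = 5.714933 × 10^9.
Sum = 1.1812242 × 10^11.

1.181 × 10^11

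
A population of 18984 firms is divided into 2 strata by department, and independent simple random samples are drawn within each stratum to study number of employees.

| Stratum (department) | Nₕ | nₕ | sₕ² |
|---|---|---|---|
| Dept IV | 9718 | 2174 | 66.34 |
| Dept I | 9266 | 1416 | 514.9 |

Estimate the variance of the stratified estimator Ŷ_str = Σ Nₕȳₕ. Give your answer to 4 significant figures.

Var(Ŷ_str) = Σₕ Nₕ²(1 − fₕ)sₕ²/nₕ.
Dept IV: 9718²·(1 − 2174/9718)·66.34/2174 = 2.2371469 × 10^6.
Dept I: 9266²·(1 − 1416/9266)·514.9/1416 = 2.6449751 × 10^7.
Sum = 2.8686898 × 10^7.

2.869 × 10^7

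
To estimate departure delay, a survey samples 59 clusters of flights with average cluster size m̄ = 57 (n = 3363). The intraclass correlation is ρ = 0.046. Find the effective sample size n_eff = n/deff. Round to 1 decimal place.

deff = 1 + (57 − 1)·0.046 = 1 + 2.576 = 3.576.
n_eff = 3363 / 3.576 = 940.4.

940.4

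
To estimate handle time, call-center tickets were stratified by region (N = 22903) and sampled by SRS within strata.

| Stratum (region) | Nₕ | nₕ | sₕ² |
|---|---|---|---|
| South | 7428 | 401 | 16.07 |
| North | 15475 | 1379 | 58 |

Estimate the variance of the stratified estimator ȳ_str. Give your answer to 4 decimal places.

0.0215

Var(ȳ_str) = Σₕ Wₕ²(1 − fₕ)sₕ²/nₕ with Wₕ = Nₕ/N, N = 22903.
South: Wₕ = 0.32432432; term = 0.32432432²·(1 − 0.05398492)·16.07/401 = 0.0039877563.
North: Wₕ = 0.67567568; term = 0.67567568²·(1 − 0.08911147)·58/1379 = 0.017490633.
Sum = 0.021478389.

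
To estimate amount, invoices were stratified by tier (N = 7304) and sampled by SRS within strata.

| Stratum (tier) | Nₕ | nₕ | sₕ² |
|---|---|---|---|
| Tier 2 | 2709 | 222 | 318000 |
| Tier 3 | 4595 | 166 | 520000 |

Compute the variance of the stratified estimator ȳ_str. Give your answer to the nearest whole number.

1376

Var(ȳ_str) = Σₕ Wₕ²(1 − fₕ)sₕ²/nₕ with Wₕ = Nₕ/N, N = 7304.
Tier 2: Wₕ = 0.37089266; term = 0.37089266²·(1 − 0.08194906)·318000/222 = 180.89952.
Tier 3: Wₕ = 0.62910734; term = 0.62910734²·(1 − 0.03612622)·520000/166 = 1194.9918.
Sum = 1375.8913.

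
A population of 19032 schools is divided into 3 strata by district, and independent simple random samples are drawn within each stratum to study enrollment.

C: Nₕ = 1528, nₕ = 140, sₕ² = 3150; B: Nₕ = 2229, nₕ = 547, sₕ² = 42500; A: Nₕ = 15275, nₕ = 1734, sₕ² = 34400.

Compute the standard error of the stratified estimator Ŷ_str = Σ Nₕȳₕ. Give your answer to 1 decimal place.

66651.3

Var(Ŷ_str) = Σₕ Nₕ²(1 − fₕ)sₕ²/nₕ.
C: 1528²·(1 − 140/1528)·3150/140 = 4.771944 × 10^7.
B: 2229²·(1 − 547/2229)·42500/547 = 2.9129811 × 10^8.
A: 15275²·(1 − 1734/15275)·34400/1734 = 4.1033759 × 10^9.
Sum = 4.4423935 × 10^9.
SE = √(4.4423935 × 10^9) = 66651.3.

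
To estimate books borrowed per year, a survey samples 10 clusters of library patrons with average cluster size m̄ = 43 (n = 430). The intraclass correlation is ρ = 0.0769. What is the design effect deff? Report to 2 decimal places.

deff = 1 + (43 − 1)·0.0769 = 1 + 3.2298 = 4.2298.

4.23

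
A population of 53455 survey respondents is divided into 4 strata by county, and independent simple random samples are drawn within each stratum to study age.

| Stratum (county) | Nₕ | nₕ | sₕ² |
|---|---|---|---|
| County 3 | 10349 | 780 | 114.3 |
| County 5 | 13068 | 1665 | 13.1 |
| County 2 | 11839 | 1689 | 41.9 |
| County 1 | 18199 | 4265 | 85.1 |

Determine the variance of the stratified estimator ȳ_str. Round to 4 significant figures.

Var(ȳ_str) = Σₕ Wₕ²(1 − fₕ)sₕ²/nₕ with Wₕ = Nₕ/N, N = 53455.
County 3: Wₕ = 0.19360210; term = 0.19360210²·(1 − 0.07536960)·114.3/780 = 0.005078552.
County 5: Wₕ = 0.24446731; term = 0.24446731²·(1 − 0.12741047)·13.1/1665 = 4.1030673 × 10^-4.
County 2: Wₕ = 0.22147601; term = 0.22147601²·(1 − 0.14266408)·41.9/1689 = 0.0010432509.
County 1: Wₕ = 0.34045459; term = 0.34045459²·(1 − 0.23435354)·85.1/4265 = 0.0017707497.
Sum = 0.0083028593.

0.008303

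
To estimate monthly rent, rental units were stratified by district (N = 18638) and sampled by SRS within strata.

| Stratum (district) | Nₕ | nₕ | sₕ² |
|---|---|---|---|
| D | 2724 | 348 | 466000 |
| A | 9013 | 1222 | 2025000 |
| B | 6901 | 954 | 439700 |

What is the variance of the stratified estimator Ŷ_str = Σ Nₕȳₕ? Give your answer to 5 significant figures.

1.4395 × 10^11

Var(Ŷ_str) = Σₕ Nₕ²(1 − fₕ)sₕ²/nₕ.
D: 2724²·(1 − 348/2724)·466000/348 = 8.6668287 × 10^9.
A: 9013²·(1 − 1222/9013)·2025000/1222 = 1.163634 × 10^11.
B: 6901²·(1 − 954/6901)·439700/954 = 1.891551 × 10^10.
Sum = 1.4394574 × 10^11.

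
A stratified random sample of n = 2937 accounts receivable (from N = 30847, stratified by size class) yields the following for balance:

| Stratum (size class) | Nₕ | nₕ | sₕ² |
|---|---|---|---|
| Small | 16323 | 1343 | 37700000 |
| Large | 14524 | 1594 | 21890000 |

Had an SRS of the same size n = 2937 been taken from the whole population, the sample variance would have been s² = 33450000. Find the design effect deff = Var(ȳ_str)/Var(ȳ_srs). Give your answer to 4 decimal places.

Var(ȳ_str) = Σ Wₕ²(1−fₕ)sₕ²/nₕ with Wₕ = Nₕ/30847:
  Small: (16323/30847)²·(1−1343/16323)·37700000/1343 = 7213.5868
  Large: (14524/30847)²·(1−1594/14524)·21890000/1594 = 2710.2936
  → Var(ȳ_str) = 9923.8804.
Var(ȳ_srs) = (1 − 2937/30847)·33450000/2937 = 10304.788.
deff = 9923.8804 / 10304.788 = 0.9630.

0.9630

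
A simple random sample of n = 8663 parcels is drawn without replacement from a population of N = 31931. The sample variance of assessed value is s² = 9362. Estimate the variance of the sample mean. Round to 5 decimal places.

0.78749

Under SRS without replacement, Var(ȳ) = (1 − f)·s²/n with f = n/N = 8663/31931 = 0.27130375.
Var(ȳ) = (1 − 0.27130375)·9362/8663 = 0.72869625·1.080688 = 0.78749328.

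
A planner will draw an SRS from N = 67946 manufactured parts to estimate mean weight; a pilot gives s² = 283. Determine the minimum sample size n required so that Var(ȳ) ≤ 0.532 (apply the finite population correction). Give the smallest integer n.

Without fpc, n₀ = s²/D = 283/0.532 = 531.9549.
With fpc, (1 − n/N)·s²/n ≤ D requires n ≥ n₀/(1 + n₀/N) = 531.9549/(1 + 531.9549/67946) = 527.8225.
Rounding up, n = 528.

528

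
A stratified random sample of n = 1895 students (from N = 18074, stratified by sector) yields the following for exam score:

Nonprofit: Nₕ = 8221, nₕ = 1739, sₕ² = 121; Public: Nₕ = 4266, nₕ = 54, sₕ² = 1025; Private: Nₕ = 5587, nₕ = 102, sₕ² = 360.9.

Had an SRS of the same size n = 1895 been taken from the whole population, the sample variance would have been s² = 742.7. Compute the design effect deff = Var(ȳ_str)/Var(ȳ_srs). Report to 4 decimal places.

3.9544

Var(ȳ_str) = Σ Wₕ²(1−fₕ)sₕ²/nₕ with Wₕ = Nₕ/18074:
  Nonprofit: (8221/18074)²·(1−1739/8221)·121/1739 = 0.011350393
  Public: (4266/18074)²·(1−54/4266)·1025/54 = 1.0440728
  Private: (5587/18074)²·(1−102/5587)·360.9/102 = 0.33192003
  → Var(ȳ_str) = 1.3873432.
Var(ȳ_srs) = (1 − 1895/18074)·742.7/1895 = 0.35083394.
deff = 1.3873432 / 0.35083394 = 3.9544.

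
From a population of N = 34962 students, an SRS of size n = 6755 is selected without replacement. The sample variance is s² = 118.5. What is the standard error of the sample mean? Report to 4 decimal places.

Under SRS without replacement, Var(ȳ) = (1 − f)·s²/n with f = n/N = 6755/34962 = 0.19320977.
Var(ȳ) = (1 − 0.19320977)·118.5/6755 = 0.80679023·0.017542561 = 0.014153167.
SE(ȳ) = √(0.014153167) = 0.1190.

0.1190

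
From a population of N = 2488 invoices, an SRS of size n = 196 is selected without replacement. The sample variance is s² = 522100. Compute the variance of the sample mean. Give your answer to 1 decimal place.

2453.9

Under SRS without replacement, Var(ȳ) = (1 − f)·s²/n with f = n/N = 196/2488 = 0.07877814.
Var(ȳ) = (1 − 0.07877814)·522100/196 = 0.92122186·2663.7755 = 2453.9282.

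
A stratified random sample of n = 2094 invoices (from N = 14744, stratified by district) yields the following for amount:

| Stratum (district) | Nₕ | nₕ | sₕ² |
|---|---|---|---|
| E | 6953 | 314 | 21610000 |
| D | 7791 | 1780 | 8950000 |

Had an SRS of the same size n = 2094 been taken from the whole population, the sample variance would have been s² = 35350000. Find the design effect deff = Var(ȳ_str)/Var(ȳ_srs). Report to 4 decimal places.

Var(ȳ_str) = Σ Wₕ²(1−fₕ)sₕ²/nₕ with Wₕ = Nₕ/14744:
  E: (6953/14744)²·(1−314/6953)·21610000/314 = 14614.009
  D: (7791/14744)²·(1−1780/7791)·8950000/1780 = 1083.2092
  → Var(ȳ_str) = 15697.218.
Var(ȳ_srs) = (1 − 2094/14744)·35350000/2094 = 14483.981.
deff = 15697.218 / 14483.981 = 1.0838.

1.0838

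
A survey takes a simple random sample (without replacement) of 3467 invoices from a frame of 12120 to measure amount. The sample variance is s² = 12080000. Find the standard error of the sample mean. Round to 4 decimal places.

49.8757

Under SRS without replacement, Var(ȳ) = (1 − f)·s²/n with f = n/N = 3467/12120 = 0.28605611.
Var(ȳ) = (1 − 0.28605611)·12080000/3467 = 0.71394389·3484.2804 = 2487.5807.
SE(ȳ) = √(2487.5807) = 49.8757.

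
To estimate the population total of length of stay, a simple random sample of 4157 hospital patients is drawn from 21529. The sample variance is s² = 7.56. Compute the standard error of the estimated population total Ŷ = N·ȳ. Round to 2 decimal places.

Var(Ŷ) = N²·Var(ȳ) = N²·(1 − n/N)·s²/n.
f = 4157/21529 = 0.19308839; Var(ȳ) = 0.80691161·7.56/4157 = 0.0014674649.
Var(Ŷ) = 21529² · 0.0014674649 = 680166.81.
SE(Ŷ) = √(680166.81) = 824.72.

824.72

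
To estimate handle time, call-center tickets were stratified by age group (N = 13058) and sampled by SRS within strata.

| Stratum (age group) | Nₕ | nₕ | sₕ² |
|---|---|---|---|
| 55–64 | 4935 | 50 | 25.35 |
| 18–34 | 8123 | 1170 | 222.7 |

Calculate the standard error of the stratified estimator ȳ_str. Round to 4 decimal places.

Var(ȳ_str) = Σₕ Wₕ²(1 − fₕ)sₕ²/nₕ with Wₕ = Nₕ/N, N = 13058.
55–64: Wₕ = 0.37792924; term = 0.37792924²·(1 − 0.01013171)·25.35/50 = 0.07168138.
18–34: Wₕ = 0.62207076; term = 0.62207076²·(1 − 0.14403545)·222.7/1170 = 0.063047767.
Sum = 0.13472915.
SE = √(0.13472915) = 0.3671.

0.3671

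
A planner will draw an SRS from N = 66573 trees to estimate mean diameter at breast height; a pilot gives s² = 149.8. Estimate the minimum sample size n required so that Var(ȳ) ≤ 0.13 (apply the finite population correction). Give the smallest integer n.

Without fpc, n₀ = s²/D = 149.8/0.13 = 1152.3077.
With fpc, (1 − n/N)·s²/n ≤ D requires n ≥ n₀/(1 + n₀/N) = 1152.3077/(1 + 1152.3077/66573) = 1132.7018.
Rounding up, n = 1133.

1133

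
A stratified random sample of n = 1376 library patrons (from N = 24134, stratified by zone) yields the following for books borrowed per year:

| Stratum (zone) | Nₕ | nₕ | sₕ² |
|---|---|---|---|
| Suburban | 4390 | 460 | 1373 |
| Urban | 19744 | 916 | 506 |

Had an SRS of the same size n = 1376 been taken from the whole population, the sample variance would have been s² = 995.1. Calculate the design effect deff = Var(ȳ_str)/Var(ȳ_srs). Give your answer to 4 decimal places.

Var(ȳ_str) = Σ Wₕ²(1−fₕ)sₕ²/nₕ with Wₕ = Nₕ/24134:
  Suburban: (4390/24134)²·(1−460/4390)·1373/460 = 0.088411989
  Urban: (19744/24134)²·(1−916/19744)·506/916 = 0.35256221
  → Var(ȳ_str) = 0.4409742.
Var(ȳ_srs) = (1 − 1376/24134)·995.1/1376 = 0.68195085.
deff = 0.4409742 / 0.68195085 = 0.6466.

0.6466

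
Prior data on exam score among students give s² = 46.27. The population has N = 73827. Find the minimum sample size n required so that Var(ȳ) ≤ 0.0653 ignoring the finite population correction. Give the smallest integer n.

Without fpc, n₀ = s²/D = 46.27/0.0653 = 708.5758.
Rounding up, n = 709.

709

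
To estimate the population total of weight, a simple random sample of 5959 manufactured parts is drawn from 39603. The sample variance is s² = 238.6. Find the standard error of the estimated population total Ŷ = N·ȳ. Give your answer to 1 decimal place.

7304.1

Var(Ŷ) = N²·Var(ȳ) = N²·(1 − n/N)·s²/n.
f = 5959/39603 = 0.15046840; Var(ȳ) = 0.84953160·238.6/5959 = 0.034015479.
Var(Ŷ) = 39603² · 0.034015479 = 5.3349796 × 10^7.
SE(Ŷ) = √(5.3349796 × 10^7) = 7304.1.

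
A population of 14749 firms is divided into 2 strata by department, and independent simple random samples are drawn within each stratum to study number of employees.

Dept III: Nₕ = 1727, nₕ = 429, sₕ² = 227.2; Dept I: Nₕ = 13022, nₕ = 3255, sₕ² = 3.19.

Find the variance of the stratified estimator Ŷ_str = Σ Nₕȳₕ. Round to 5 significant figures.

1.3118 × 10^6

Var(Ŷ_str) = Σₕ Nₕ²(1 − fₕ)sₕ²/nₕ.
Dept III: 1727²·(1 − 429/1727)·227.2/429 = 1.1871841 × 10^6.
Dept I: 13022²·(1 − 3255/13022)·3.19/3255 = 124646.06.
Sum = 1.3118302 × 10^6.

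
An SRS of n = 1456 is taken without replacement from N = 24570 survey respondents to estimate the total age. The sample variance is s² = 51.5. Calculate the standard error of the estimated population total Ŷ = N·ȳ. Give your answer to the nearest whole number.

Var(Ŷ) = N²·Var(ȳ) = N²·(1 − n/N)·s²/n.
f = 1456/24570 = 0.05925926; Var(ȳ) = 0.94074074·51.5/1456 = 0.033274827.
Var(Ŷ) = 24570² · 0.033274827 = 2.0087511 × 10^7.
SE(Ŷ) = √(2.0087511 × 10^7) = 4482.

4482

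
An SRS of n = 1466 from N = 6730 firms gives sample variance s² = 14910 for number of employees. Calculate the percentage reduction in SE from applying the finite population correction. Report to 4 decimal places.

f = n/N = 1466/6730 = 0.21783061.
SE_no-fpc = √(s²/n) = 3.1891272; SE_fpc = √((1−f)s²/n) = 2.8204749.
Ratio = √(1−f) = 0.88440341. Reduction = 100·(1 − 0.88440341) = 11.5597%.

11.5597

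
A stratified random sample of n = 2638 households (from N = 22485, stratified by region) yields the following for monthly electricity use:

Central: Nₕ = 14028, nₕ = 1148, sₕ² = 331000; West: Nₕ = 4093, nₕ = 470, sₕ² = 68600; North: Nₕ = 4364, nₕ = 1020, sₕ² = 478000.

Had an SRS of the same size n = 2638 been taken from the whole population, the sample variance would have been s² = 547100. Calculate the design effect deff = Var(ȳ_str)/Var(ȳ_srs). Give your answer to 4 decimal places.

0.6602

Var(ȳ_str) = Σ Wₕ²(1−fₕ)sₕ²/nₕ with Wₕ = Nₕ/22485:
  Central: (14028/22485)²·(1−1148/14028)·331000/1148 = 103.04145
  West: (4093/22485)²·(1−470/4093)·68600/470 = 4.2810525
  North: (4364/22485)²·(1−1020/4364)·478000/1020 = 13.526734
  → Var(ȳ_str) = 120.84924.
Var(ȳ_srs) = (1 − 2638/22485)·547100/2638 = 183.06019.
deff = 120.84924 / 183.06019 = 0.6602.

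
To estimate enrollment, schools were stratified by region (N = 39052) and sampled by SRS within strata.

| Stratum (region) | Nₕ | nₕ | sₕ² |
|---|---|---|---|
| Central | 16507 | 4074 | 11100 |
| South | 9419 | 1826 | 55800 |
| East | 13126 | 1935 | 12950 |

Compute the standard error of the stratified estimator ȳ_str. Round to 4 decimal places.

Var(ȳ_str) = Σₕ Wₕ²(1 − fₕ)sₕ²/nₕ with Wₕ = Nₕ/N, N = 39052.
Central: Wₕ = 0.42269282; term = 0.42269282²·(1 − 0.24680439)·11100/4074 = 0.36665658.
South: Wₕ = 0.24119123; term = 0.24119123²·(1 − 0.19386347)·55800/1826 = 1.4330623.
East: Wₕ = 0.33611595; term = 0.33611595²·(1 − 0.14741734)·12950/1935 = 0.64461964.
Sum = 2.4443385.
SE = √(2.4443385) = 1.5634.

1.5634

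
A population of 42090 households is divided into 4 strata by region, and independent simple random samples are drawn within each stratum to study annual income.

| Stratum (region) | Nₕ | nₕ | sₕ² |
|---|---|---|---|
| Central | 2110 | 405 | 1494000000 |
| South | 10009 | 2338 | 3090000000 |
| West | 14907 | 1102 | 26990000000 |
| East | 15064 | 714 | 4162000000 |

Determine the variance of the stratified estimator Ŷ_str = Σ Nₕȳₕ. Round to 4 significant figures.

6.415 × 10^15

Var(Ŷ_str) = Σₕ Nₕ²(1 − fₕ)sₕ²/nₕ.
Central: 2110²·(1 − 405/2110)·1494000000/405 = 1.3270962 × 10^13.
South: 10009²·(1 − 2338/10009)·3090000000/2338 = 1.0147444 × 10^14.
West: 14907²·(1 − 1102/14907)·26990000000/1102 = 5.0402021 × 10^15.
East: 15064²·(1 − 714/15064)·4162000000/714 = 1.2600741 × 10^15.
Sum = 6.4150216 × 10^15.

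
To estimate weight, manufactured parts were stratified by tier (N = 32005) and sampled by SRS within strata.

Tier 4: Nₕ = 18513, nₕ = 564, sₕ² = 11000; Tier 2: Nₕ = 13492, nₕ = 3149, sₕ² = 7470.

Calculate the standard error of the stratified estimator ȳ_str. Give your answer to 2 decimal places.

Var(ȳ_str) = Σₕ Wₕ²(1 − fₕ)sₕ²/nₕ with Wₕ = Nₕ/N, N = 32005.
Tier 4: Wₕ = 0.57844087; term = 0.57844087²·(1 − 0.03046508)·11000/564 = 6.3269584.
Tier 2: Wₕ = 0.42155913; term = 0.42155913²·(1 − 0.23339757)·7470/3149 = 0.32317305.
Sum = 6.6501315.
SE = √(6.6501315) = 2.58.

2.58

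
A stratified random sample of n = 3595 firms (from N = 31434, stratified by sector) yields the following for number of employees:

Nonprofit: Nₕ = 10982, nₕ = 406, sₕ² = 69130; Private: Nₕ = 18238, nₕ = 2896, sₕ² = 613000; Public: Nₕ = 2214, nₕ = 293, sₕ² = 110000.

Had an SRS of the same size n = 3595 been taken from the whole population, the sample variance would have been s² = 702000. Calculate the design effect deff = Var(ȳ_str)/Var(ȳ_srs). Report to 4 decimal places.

0.4717

Var(ȳ_str) = Σ Wₕ²(1−fₕ)sₕ²/nₕ with Wₕ = Nₕ/31434:
  Nonprofit: (10982/31434)²·(1−406/10982)·69130/406 = 20.014471
  Private: (18238/31434)²·(1−2896/18238)·613000/2896 = 59.9407
  Public: (2214/31434)²·(1−293/2214)·110000/293 = 1.6159605
  → Var(ȳ_str) = 81.571132.
Var(ȳ_srs) = (1 − 3595/31434)·702000/3595 = 172.9387.
deff = 81.571132 / 172.9387 = 0.4717.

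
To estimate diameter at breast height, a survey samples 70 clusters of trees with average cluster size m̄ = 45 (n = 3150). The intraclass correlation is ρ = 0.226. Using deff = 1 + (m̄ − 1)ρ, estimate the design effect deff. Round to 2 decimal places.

10.94

deff = 1 + (45 − 1)·0.226 = 1 + 9.944 = 10.944.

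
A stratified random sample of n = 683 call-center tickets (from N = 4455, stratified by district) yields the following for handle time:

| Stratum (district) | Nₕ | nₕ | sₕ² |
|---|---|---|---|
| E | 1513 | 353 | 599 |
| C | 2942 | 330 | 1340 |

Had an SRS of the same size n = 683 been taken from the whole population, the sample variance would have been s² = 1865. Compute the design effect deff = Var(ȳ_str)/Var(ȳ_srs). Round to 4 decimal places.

0.7449

Var(ȳ_str) = Σ Wₕ²(1−fₕ)sₕ²/nₕ with Wₕ = Nₕ/4455:
  E: (1513/4455)²·(1−353/1513)·599/353 = 0.15005609
  C: (2942/4455)²·(1−330/2942)·1340/330 = 1.5722126
  → Var(ȳ_str) = 1.7222687.
Var(ȳ_srs) = (1 − 683/4455)·1865/683 = 2.3119695.
deff = 1.7222687 / 2.3119695 = 0.7449.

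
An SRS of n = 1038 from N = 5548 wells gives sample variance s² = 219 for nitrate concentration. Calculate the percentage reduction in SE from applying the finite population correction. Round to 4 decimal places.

9.8387

f = n/N = 1038/5548 = 0.18709445.
SE_no-fpc = √(s²/n) = 0.45932849; SE_fpc = √((1−f)s²/n) = 0.41413642.
Ratio = √(1−f) = 0.90161275. Reduction = 100·(1 − 0.90161275) = 9.8387%.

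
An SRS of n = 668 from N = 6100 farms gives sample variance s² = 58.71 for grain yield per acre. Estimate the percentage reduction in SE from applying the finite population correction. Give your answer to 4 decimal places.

5.6341

f = n/N = 668/6100 = 0.10950820.
SE_no-fpc = √(s²/n) = 0.29646116; SE_fpc = √((1−f)s²/n) = 0.27975817.
Ratio = √(1−f) = 0.94365873. Reduction = 100·(1 − 0.94365873) = 5.6341%.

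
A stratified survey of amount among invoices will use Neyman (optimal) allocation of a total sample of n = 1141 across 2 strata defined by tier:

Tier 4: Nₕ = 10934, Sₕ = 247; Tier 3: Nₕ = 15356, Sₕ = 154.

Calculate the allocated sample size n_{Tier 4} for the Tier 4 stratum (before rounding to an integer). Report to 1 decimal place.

Neyman allocation: nₕ = n·NₕSₕ / Σⱼ NⱼSⱼ.
Σ NⱼSⱼ = 10934·247 + 15356·154 = 5.065522 × 10^6.
n_{Tier 4} = 1141·10934·247 / (5.065522 × 10^6) = 608.3.

608.3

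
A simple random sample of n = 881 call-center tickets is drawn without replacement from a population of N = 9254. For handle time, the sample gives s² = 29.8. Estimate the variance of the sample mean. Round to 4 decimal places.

0.0306

Under SRS without replacement, Var(ȳ) = (1 − f)·s²/n with f = n/N = 881/9254 = 0.09520207.
Var(ȳ) = (1 − 0.09520207)·29.8/881 = 0.90479793·0.033825199 = 0.03060497.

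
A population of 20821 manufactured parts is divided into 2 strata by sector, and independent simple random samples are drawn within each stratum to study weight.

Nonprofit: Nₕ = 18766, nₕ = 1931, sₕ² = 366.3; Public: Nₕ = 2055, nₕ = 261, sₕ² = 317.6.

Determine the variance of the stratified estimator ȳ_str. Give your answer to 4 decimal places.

0.1486

Var(ȳ_str) = Σₕ Wₕ²(1 − fₕ)sₕ²/nₕ with Wₕ = Nₕ/N, N = 20821.
Nonprofit: Wₕ = 0.90130157; term = 0.90130157²·(1 − 0.10289886)·366.3/1931 = 0.13824082.
Public: Wₕ = 0.09869843; term = 0.09869843²·(1 − 0.12700730)·317.6/261 = 0.010348349.
Sum = 0.14858917.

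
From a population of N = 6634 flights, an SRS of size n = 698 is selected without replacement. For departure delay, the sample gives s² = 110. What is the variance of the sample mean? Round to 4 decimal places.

Under SRS without replacement, Var(ȳ) = (1 − f)·s²/n with f = n/N = 698/6634 = 0.10521556.
Var(ȳ) = (1 − 0.10521556)·110/698 = 0.89478444·0.15759312 = 0.14101188.

0.1410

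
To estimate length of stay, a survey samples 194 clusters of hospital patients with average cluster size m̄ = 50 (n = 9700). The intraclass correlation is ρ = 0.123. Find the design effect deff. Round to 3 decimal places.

7.027

deff = 1 + (50 − 1)·0.123 = 1 + 6.027 = 7.027.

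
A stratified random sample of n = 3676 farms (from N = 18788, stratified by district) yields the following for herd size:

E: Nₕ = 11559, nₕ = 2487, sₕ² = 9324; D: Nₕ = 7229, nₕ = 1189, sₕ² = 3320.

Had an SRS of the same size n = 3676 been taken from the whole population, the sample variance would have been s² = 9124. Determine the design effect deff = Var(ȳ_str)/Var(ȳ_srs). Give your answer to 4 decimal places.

Var(ȳ_str) = Σ Wₕ²(1−fₕ)sₕ²/nₕ with Wₕ = Nₕ/18788:
  E: (11559/18788)²·(1−2487/11559)·9324/2487 = 1.1137525
  D: (7229/18788)²·(1−1189/7229)·3320/1189 = 0.34539042
  → Var(ȳ_str) = 1.4591429.
Var(ȳ_srs) = (1 − 3676/18788)·9124/3676 = 1.9964166.
deff = 1.4591429 / 1.9964166 = 0.7309.

0.7309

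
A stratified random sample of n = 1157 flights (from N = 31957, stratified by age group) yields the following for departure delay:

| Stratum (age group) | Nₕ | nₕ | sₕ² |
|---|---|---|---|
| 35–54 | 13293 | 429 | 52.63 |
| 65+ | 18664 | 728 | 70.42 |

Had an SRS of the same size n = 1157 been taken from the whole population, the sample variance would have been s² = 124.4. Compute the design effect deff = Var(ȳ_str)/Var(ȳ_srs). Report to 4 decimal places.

0.5042

Var(ȳ_str) = Σ Wₕ²(1−fₕ)sₕ²/nₕ with Wₕ = Nₕ/31957:
  35–54: (13293/31957)²·(1−429/13293)·52.63/429 = 0.020542018
  65+: (18664/31957)²·(1−728/18664)·70.42/728 = 0.03170757
  → Var(ȳ_str) = 0.052249588.
Var(ȳ_srs) = (1 − 1157/31957)·124.4/1157 = 0.10362672.
deff = 0.052249588 / 0.10362672 = 0.5042.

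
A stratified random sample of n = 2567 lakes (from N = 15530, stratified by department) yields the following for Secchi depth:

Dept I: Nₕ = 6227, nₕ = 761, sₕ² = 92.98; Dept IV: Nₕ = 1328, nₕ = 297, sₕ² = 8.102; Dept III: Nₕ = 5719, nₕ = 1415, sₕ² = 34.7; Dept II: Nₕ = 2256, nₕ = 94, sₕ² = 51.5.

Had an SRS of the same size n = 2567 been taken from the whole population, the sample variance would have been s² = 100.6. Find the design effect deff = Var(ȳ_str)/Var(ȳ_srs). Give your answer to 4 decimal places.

0.9471

Var(ȳ_str) = Σ Wₕ²(1−fₕ)sₕ²/nₕ with Wₕ = Nₕ/15530:
  Dept I: (6227/15530)²·(1−761/6227)·92.98/761 = 0.017242906
  Dept IV: (1328/15530)²·(1−297/1328)·8.102/297 = 1.548637 × 10^-4
  Dept III: (5719/15530)²·(1−1415/5719)·34.7/1415 = 0.0025027789
  Dept II: (2256/15530)²·(1−94/2256)·51.5/94 = 0.011079783
  → Var(ȳ_str) = 0.030980332.
Var(ȳ_srs) = (1 − 2567/15530)·100.6/2567 = 0.032711931.
deff = 0.030980332 / 0.032711931 = 0.9471.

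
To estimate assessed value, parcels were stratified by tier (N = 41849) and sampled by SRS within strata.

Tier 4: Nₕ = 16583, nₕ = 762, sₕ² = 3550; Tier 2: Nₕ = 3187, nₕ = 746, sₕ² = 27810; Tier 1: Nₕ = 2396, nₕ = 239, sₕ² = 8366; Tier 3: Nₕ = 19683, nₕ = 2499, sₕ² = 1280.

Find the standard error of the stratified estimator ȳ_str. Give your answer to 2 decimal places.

Var(ȳ_str) = Σₕ Wₕ²(1 − fₕ)sₕ²/nₕ with Wₕ = Nₕ/N, N = 41849.
Tier 4: Wₕ = 0.39625798; term = 0.39625798²·(1 − 0.04595067)·3550/762 = 0.69791132.
Tier 2: Wₕ = 0.07615475; term = 0.07615475²·(1 − 0.23407593)·27810/746 = 0.16559295.
Tier 1: Wₕ = 0.05725346; term = 0.05725346²·(1 − 0.09974958)·8366/239 = 0.10329677.
Tier 3: Wₕ = 0.47033382; term = 0.47033382²·(1 − 0.12696235)·1280/2499 = 0.098921137.
Sum = 1.0657222.
SE = √(1.0657222) = 1.03.

1.03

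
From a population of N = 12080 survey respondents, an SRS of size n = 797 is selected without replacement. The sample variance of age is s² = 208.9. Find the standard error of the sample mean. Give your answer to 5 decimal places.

Under SRS without replacement, Var(ȳ) = (1 − f)·s²/n with f = n/N = 797/12080 = 0.06597682.
Var(ȳ) = (1 − 0.06597682)·208.9/797 = 0.93402318·0.2621079 = 0.24481486.
SE(ȳ) = √(0.24481486) = 0.49479.

0.49479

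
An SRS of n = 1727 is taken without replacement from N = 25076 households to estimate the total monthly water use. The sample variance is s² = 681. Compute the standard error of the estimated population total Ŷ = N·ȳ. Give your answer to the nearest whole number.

Var(Ŷ) = N²·Var(ȳ) = N²·(1 − n/N)·s²/n.
f = 1727/25076 = 0.06887063; Var(ȳ) = 0.93112937·681/1727 = 0.36716798.
Var(Ŷ) = 25076² · 0.36716798 = 2.3087735 × 10^8.
SE(Ŷ) = √(2.3087735 × 10^8) = 15195.

15195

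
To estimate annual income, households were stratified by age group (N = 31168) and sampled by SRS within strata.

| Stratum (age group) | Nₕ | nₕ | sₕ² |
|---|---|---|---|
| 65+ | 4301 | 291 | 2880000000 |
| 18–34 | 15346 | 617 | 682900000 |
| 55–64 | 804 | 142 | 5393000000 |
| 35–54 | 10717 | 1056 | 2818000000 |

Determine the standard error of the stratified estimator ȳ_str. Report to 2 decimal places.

859.34

Var(ȳ_str) = Σₕ Wₕ²(1 − fₕ)sₕ²/nₕ with Wₕ = Nₕ/N, N = 31168.
65+: Wₕ = 0.13799410; term = 0.13799410²·(1 − 0.06765868)·2880000000/291 = 175709.58.
18–34: Wₕ = 0.49236396; term = 0.49236396²·(1 − 0.04020592)·682900000/617 = 257526.86.
55–64: Wₕ = 0.02579569; term = 0.02579569²·(1 − 0.17661692)·5393000000/142 = 20808.379.
35–54: Wₕ = 0.34384625; term = 0.34384625²·(1 − 0.09853504)·2818000000/1056 = 284416.32.
Sum = 738461.14.
SE = √(738461.14) = 859.34.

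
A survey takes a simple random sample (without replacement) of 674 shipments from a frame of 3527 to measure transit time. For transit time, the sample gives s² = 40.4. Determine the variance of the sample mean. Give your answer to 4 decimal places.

0.0485

Under SRS without replacement, Var(ȳ) = (1 − f)·s²/n with f = n/N = 674/3527 = 0.19109725.
Var(ȳ) = (1 − 0.19109725)·40.4/674 = 0.80890275·0.059940653 = 0.048486159.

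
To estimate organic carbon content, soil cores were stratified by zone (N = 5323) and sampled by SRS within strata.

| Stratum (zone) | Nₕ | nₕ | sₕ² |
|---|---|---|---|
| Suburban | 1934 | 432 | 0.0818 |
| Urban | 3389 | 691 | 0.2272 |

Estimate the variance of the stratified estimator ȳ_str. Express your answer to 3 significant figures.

1.26 × 10^-4

Var(ȳ_str) = Σₕ Wₕ²(1 − fₕ)sₕ²/nₕ with Wₕ = Nₕ/N, N = 5323.
Suburban: Wₕ = 0.36332895; term = 0.36332895²·(1 − 0.22337125)·0.0818/432 = 1.941257 × 10^-5.
Urban: Wₕ = 0.63667105; term = 0.63667105²·(1 − 0.20389495)·0.2272/691 = 1.0610378 × 10^-4.
Sum = 1.2551635 × 10^-4.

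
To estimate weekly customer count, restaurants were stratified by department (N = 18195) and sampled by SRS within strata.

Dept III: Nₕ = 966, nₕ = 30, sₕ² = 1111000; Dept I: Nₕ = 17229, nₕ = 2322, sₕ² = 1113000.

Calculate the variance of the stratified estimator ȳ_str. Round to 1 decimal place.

473.0

Var(ȳ_str) = Σₕ Wₕ²(1 − fₕ)sₕ²/nₕ with Wₕ = Nₕ/N, N = 18195.
Dept III: Wₕ = 0.05309151; term = 0.05309151²·(1 − 0.03105590)·1111000/30 = 101.14436.
Dept I: Wₕ = 0.94690849; term = 0.94690849²·(1 − 0.13477277)·1113000/2322 = 371.85973.
Sum = 473.00409.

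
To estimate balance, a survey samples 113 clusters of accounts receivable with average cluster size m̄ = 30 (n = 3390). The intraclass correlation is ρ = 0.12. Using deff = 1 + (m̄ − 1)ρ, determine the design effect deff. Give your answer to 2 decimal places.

deff = 1 + (30 − 1)·0.12 = 1 + 3.48 = 4.48.

4.48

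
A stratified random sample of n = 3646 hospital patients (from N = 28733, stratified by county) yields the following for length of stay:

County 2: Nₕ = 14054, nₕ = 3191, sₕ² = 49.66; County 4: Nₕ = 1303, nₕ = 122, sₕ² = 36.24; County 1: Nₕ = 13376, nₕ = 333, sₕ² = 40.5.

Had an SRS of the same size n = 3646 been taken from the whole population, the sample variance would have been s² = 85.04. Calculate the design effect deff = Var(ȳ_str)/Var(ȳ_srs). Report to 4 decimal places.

Var(ȳ_str) = Σ Wₕ²(1−fₕ)sₕ²/nₕ with Wₕ = Nₕ/28733:
  County 2: (14054/28733)²·(1−3191/14054)·49.66/3191 = 0.002877847
  County 4: (1303/28733)²·(1−122/1303)·36.24/122 = 5.5368241 × 10^-4
  County 1: (13376/28733)²·(1−333/13376)·40.5/333 = 0.025701152
  → Var(ȳ_str) = 0.029132681.
Var(ȳ_srs) = (1 − 3646/28733)·85.04/3646 = 0.020364528.
deff = 0.029132681 / 0.020364528 = 1.4306.

1.4306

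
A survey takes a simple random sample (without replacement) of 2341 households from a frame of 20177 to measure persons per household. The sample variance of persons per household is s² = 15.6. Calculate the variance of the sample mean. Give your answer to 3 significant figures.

Under SRS without replacement, Var(ȳ) = (1 − f)·s²/n with f = n/N = 2341/20177 = 0.11602319.
Var(ȳ) = (1 − 0.11602319)·15.6/2341 = 0.88397681·0.0066638189 = 0.0058906613.

0.00589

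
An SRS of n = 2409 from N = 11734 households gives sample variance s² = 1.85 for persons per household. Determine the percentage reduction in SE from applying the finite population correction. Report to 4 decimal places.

10.8541

f = n/N = 2409/11734 = 0.20530084.
SE_no-fpc = √(s²/n) = 0.027711974; SE_fpc = √((1−f)s²/n) = 0.024704089.
Ratio = √(1−f) = 0.89145901. Reduction = 100·(1 − 0.89145901) = 10.8541%.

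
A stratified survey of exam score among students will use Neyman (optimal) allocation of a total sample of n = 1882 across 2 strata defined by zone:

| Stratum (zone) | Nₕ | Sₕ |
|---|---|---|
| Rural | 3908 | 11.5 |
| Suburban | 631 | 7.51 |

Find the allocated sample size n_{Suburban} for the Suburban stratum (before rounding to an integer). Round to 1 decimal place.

179.5

Neyman allocation: nₕ = n·NₕSₕ / Σⱼ NⱼSⱼ.
Σ NⱼSⱼ = 3908·11.5 + 631·7.51 = 49680.81.
n_{Suburban} = 1882·631·7.51 / 49680.81 = 179.5.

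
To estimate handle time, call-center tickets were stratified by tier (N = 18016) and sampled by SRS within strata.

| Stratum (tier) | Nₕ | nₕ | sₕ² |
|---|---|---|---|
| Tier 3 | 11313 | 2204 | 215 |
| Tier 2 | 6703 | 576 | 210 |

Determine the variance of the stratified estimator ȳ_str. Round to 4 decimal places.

0.0771

Var(ȳ_str) = Σₕ Wₕ²(1 − fₕ)sₕ²/nₕ with Wₕ = Nₕ/N, N = 18016.
Tier 3: Wₕ = 0.62794183; term = 0.62794183²·(1 − 0.19482012)·215/2204 = 0.030971241.
Tier 2: Wₕ = 0.37205817; term = 0.37205817²·(1 − 0.08593167)·210/576 = 0.046131456.
Sum = 0.077102697.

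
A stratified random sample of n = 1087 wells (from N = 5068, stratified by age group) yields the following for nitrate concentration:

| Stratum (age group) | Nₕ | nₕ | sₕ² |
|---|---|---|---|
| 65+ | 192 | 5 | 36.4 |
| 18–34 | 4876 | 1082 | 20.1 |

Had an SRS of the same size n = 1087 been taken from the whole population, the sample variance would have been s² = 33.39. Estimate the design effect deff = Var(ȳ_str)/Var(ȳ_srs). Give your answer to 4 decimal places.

0.9763

Var(ȳ_str) = Σ Wₕ²(1−fₕ)sₕ²/nₕ with Wₕ = Nₕ/5068:
  65+: (192/5068)²·(1−5/192)·36.4/5 = 0.01017656
  18–34: (4876/5068)²·(1−1082/4876)·20.1/1082 = 0.013380015
  → Var(ȳ_str) = 0.023556575.
Var(ȳ_srs) = (1 − 1087/5068)·33.39/1087 = 0.024129174.
deff = 0.023556575 / 0.024129174 = 0.9763.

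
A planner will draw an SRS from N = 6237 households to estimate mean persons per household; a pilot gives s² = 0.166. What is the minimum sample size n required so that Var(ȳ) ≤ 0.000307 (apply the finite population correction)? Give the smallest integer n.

Without fpc, n₀ = s²/D = 0.166/0.000307 = 540.7166.
With fpc, (1 − n/N)·s²/n ≤ D requires n ≥ n₀/(1 + n₀/N) = 540.7166/(1 + 540.7166/6237) = 497.5790.
Rounding up, n = 498.

498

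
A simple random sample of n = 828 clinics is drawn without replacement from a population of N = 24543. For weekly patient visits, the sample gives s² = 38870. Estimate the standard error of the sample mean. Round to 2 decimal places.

6.74

Under SRS without replacement, Var(ȳ) = (1 − f)·s²/n with f = n/N = 828/24543 = 0.03373671.
Var(ȳ) = (1 − 0.03373671)·38870/828 = 0.96626329·46.944444 = 45.360693.
SE(ȳ) = √(45.360693) = 6.74.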